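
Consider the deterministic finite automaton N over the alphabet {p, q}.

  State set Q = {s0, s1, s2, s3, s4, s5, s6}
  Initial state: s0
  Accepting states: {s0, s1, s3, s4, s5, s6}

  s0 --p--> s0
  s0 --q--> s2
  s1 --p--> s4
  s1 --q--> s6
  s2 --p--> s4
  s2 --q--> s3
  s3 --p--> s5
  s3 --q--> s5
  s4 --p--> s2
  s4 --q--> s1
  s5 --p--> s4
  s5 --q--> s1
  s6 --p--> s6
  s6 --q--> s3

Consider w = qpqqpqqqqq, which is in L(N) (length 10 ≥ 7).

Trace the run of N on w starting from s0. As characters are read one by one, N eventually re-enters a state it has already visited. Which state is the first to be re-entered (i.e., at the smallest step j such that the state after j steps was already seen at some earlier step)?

s6

State sequence: s0 -q-> s2 -p-> s4 -q-> s1 -q-> s6 -p-> s6 -q-> s3 -q-> s5 -q-> s1 -q-> s6 -q-> s3
First repeat at step 5: s6 was already visited.

The earliest repeat is at step j = 5: N is in s6, which it already visited at step i = 4.
The DFA has 7 states, so the proof of the pumping lemma guarantees a repeated state among the first 7+1 visited; the segment between the two visits is the pumpable y.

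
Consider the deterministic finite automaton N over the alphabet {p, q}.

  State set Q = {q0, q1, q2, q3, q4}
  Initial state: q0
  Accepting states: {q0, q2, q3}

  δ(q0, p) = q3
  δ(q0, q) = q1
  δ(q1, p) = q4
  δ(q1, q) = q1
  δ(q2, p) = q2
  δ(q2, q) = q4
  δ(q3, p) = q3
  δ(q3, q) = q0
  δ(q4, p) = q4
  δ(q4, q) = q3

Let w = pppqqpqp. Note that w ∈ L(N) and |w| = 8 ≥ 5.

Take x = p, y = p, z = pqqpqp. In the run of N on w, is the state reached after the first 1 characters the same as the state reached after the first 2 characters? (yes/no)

yes

State sequence: q0 -p-> q3 -p-> q3

After x (step 1): q3. After xy (step 2): q3.
They match, so y = p drives N around a cycle from q3 back to itself; pumping y any number of times keeps N in q3 before reading z, and xyⁱz ∈ L(N) for every i ≥ 0.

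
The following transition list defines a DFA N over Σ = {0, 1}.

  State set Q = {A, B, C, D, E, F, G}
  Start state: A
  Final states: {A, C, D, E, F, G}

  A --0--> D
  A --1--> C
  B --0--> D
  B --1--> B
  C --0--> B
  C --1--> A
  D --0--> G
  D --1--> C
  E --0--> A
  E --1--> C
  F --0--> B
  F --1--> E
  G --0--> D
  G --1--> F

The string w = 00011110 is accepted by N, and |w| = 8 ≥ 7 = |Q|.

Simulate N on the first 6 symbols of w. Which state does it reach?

C

State sequence: A -0-> D -0-> G -0-> D -1-> C -1-> A -1-> C

After reading 6 characters, N is in state C.
(This kind of state-tracing is the core of the pumping-lemma construction: with 7 states, pigeonhole forces a repeat within the first 7 steps.)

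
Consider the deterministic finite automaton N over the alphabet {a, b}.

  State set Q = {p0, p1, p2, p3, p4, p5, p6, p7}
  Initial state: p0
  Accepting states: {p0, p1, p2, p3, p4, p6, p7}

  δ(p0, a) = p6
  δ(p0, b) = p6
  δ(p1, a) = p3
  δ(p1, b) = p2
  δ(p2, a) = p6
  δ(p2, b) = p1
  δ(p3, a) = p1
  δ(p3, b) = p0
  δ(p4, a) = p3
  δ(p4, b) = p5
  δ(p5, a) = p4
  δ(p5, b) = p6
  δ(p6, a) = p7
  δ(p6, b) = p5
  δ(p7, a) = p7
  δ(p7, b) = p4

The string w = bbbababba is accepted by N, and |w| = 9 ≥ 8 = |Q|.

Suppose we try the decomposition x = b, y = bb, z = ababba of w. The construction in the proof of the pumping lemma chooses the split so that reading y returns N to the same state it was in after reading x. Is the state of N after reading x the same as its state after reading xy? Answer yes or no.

yes

Run of N on the first 3 characters of w = b b b:
  step 0: p0  (start)
  step 1: p6  (read b: p0→p6)
  step 2: p5  (read b: p6→p5)
  step 3: p6  (read b: p5→p6)

After x (step 1): p6. After xy (step 3): p6.
They match, so y = bb drives N around a cycle from p6 back to itself; pumping y any number of times keeps N in p6 before reading z, and xyⁱz ∈ L(N) for every i ≥ 0.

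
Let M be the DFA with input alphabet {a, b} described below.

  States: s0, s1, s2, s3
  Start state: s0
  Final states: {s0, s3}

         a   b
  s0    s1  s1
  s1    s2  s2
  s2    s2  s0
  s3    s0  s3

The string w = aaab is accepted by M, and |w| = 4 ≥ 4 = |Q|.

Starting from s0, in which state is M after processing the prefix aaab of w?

s0

Run of M on the first 4 characters of w = a a a b:
  step 0: s0  (start)
  step 1: s1  (read a: s0→s1)
  step 2: s2  (read a: s1→s2)
  step 3: s2  (read a: s2→s2)
  step 4: s0  (read b: s2→s0)

After reading 4 characters, M is in state s0.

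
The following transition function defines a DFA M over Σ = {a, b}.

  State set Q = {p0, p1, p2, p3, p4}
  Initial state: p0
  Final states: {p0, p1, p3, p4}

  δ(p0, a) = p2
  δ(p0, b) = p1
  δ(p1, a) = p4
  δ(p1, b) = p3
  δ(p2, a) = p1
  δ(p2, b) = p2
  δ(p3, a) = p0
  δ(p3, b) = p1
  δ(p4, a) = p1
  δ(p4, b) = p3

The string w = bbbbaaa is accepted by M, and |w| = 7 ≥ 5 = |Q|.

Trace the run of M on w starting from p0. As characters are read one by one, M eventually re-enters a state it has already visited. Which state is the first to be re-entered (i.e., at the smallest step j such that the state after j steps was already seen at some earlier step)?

Run of M on w = b b b b a a a:
  step 0: p0  (start)
  step 1: p1  (read b: p0→p1)
  step 2: p3  (read b: p1→p3)
  step 3: p1  (read b: p3→p1)   ← first repeat (p1 seen earlier)
  step 4: p3  (read b: p1→p3)
  step 5: p0  (read a: p3→p0)
  step 6: p2  (read a: p0→p2)
  step 7: p1  (read a: p2→p1)

The earliest repeat is at step j = 3: M is in p1, which it already visited at step i = 1.
The DFA has 5 states, so the proof of the pumping lemma guarantees a repeated state among the first 5+1 visited; the segment between the two visits is the pumpable y.

p1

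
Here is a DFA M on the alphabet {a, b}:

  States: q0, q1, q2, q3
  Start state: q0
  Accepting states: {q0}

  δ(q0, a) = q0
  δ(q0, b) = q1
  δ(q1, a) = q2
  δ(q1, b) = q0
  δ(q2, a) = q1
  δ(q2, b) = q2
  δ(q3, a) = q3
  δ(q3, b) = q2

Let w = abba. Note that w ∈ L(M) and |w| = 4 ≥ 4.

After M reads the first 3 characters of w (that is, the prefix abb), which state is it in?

Run of M on the first 3 characters of w = a b b:
  step 0: q0  (start)
  step 1: q0  (read a: q0→q0)
  step 2: q1  (read b: q0→q1)
  step 3: q0  (read b: q1→q0)

After reading 3 characters, M is in state q0.
(This kind of state-tracing is the core of the pumping-lemma construction: with 4 states, pigeonhole forces a repeat within the first 4 steps.)

q0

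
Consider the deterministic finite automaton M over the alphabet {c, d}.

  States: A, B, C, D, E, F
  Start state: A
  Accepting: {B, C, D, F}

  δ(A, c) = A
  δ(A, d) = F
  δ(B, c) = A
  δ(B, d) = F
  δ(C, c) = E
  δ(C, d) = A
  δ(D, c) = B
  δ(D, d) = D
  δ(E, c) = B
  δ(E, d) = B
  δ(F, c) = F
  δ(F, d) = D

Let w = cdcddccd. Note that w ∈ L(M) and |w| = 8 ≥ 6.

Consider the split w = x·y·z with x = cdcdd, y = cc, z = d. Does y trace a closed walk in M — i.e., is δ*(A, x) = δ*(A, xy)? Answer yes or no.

no

State sequence: A -c-> A -d-> F -c-> F -d-> D -d-> D -c-> B -c-> A

After x (step 5): D. After xy (step 7): A.
They differ (D ≠ A), so y is not a cycle from the state after x; this split is not the one the pumping-lemma construction produces, and pumping y need not keep the string in L(M).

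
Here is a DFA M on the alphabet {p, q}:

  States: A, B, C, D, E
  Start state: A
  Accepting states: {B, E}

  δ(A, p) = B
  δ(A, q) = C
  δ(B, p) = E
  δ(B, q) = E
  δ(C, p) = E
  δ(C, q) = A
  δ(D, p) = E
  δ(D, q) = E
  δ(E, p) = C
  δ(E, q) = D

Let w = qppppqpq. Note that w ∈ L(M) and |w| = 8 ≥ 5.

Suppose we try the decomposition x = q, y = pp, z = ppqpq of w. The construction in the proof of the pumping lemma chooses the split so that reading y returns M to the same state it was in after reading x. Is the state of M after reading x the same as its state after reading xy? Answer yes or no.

yes

Run of M on the first 3 characters of w = q p p:
  step 0: A  (start)
  step 1: C  (read q: A→C)
  step 2: E  (read p: C→E)
  step 3: C  (read p: E→C)

After x (step 1): C. After xy (step 3): C.
They match, so y = pp drives M around a cycle from C back to itself; pumping y any number of times keeps M in C before reading z, and xyⁱz ∈ L(M) for every i ≥ 0.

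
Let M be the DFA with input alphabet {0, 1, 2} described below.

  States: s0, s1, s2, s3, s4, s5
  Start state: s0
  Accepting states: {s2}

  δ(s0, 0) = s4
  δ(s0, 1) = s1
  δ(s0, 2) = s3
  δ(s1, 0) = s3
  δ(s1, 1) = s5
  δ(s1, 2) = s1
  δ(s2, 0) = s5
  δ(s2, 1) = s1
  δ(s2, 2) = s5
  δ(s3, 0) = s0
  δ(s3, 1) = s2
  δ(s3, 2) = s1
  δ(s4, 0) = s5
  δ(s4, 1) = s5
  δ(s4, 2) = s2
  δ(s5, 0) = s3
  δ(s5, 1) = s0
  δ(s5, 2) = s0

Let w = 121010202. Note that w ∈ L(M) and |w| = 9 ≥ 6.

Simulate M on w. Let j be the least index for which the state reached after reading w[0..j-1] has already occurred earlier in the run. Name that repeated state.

s1

State sequence: s0 -1-> s1 -2-> s1 -1-> s5 -0-> s3 -1-> s2 -0-> s5 -2-> s0 -0-> s4 -2-> s2
First repeat at step 2: s1 was already visited.

The earliest repeat is at step j = 2: M is in s1, which it already visited at step i = 1.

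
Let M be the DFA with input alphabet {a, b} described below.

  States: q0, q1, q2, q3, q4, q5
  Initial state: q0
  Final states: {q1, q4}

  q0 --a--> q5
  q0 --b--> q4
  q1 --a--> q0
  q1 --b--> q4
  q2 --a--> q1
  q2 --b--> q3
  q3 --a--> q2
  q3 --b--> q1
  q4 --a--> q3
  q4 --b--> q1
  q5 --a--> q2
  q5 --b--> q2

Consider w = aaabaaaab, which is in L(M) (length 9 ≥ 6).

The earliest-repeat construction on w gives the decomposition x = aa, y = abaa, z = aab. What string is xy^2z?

xy^2z = aa·abaa·abaa·aab = aaabaaabaaaab.
Reading y = abaa takes M from q2 back to q2, so after x·y·y the machine is still in q2, and z then leads to the accepting state q4. Hence aaabaaabaaaab ∈ L(M).

aaabaaabaaaab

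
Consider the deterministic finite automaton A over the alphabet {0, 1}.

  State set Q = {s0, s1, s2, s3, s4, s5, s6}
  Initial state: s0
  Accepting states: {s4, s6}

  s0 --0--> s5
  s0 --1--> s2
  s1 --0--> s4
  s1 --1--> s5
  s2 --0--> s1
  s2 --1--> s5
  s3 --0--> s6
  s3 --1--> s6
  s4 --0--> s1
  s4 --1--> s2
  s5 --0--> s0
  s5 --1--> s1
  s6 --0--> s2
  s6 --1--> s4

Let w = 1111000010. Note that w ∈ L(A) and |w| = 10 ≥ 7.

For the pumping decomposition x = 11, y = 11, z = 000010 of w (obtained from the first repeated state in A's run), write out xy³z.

11111111000010

xy^3z = 11·11·11·11·000010 = 11111111000010.
Reading y = 11 takes A from s5 back to s5, so after x·y·y·y the machine is still in s5, and z then leads to the accepting state s4. Hence 11111111000010 ∈ L(A).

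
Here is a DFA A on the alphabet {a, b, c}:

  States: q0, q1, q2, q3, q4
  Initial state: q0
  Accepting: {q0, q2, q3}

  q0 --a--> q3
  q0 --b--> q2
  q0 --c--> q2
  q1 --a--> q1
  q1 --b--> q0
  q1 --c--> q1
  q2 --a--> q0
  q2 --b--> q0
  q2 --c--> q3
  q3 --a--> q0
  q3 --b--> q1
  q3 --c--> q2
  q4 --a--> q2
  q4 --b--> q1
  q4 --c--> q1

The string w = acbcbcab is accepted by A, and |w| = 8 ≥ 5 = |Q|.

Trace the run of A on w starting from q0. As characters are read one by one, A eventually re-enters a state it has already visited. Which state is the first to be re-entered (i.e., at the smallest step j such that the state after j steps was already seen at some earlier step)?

q0

Run of A on w = a c b c b c a b:
  step 0: q0  (start)
  step 1: q3  (read a: q0→q3)
  step 2: q2  (read c: q3→q2)
  step 3: q0  (read b: q2→q0)   ← first repeat (q0 seen earlier)
  step 4: q2  (read c: q0→q2)
  step 5: q0  (read b: q2→q0)
  step 6: q2  (read c: q0→q2)
  step 7: q0  (read a: q2→q0)
  step 8: q2  (read b: q0→q2)

The earliest repeat is at step j = 3: A is in q0, which it already visited at step i = 0.
Pumping length from the standard proof: p = 5 (the number of states). The repeated state found above gives |xy| = j ≤ 5 and |y| = j − i ≥ 1.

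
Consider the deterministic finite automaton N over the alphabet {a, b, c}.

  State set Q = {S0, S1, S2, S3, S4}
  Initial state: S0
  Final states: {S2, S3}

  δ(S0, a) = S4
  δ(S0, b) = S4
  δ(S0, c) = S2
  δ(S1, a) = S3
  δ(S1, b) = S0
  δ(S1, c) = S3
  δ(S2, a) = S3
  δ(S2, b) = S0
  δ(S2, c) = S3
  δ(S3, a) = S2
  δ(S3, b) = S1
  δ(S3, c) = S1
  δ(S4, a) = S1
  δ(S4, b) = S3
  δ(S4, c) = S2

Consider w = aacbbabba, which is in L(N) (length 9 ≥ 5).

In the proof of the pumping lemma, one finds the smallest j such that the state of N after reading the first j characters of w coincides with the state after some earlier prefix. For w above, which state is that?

State sequence: S0 -a-> S4 -a-> S1 -c-> S3 -b-> S1 -b-> S0 -a-> S4 -b-> S3 -b-> S1 -a-> S3
First repeat at step 4: S1 was already visited.

The earliest repeat is at step j = 4: N is in S1, which it already visited at step i = 2.
The DFA has 5 states, so the proof of the pumping lemma guarantees a repeated state among the first 5+1 visited; the segment between the two visits is the pumpable y.

S1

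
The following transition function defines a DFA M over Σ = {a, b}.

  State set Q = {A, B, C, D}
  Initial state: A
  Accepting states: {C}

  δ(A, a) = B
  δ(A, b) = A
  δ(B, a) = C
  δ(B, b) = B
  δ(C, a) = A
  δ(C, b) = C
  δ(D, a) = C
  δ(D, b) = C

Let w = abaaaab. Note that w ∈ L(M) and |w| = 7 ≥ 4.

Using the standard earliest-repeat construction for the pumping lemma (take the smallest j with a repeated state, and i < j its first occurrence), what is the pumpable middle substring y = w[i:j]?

b

State sequence: A -a-> B -b-> B -a-> C -a-> A -a-> B -a-> C -b-> C
First repeat at step 2: B was already visited.

So i = 1, j = 2, giving x = w[0:1] = a, y = w[1:2] = b, z = w[2:7] = aaaab.
Check: |xy| = 2 ≤ 4 and |y| = 1 ≥ 1. Reading y takes M from B back to B, so every xyⁱz is accepted.
Since M has 4 states, any run of length ≥ 4 visits 4+1 states, so by pigeonhole some state repeats within the first 4 steps — that repeat gives the pumpable loop.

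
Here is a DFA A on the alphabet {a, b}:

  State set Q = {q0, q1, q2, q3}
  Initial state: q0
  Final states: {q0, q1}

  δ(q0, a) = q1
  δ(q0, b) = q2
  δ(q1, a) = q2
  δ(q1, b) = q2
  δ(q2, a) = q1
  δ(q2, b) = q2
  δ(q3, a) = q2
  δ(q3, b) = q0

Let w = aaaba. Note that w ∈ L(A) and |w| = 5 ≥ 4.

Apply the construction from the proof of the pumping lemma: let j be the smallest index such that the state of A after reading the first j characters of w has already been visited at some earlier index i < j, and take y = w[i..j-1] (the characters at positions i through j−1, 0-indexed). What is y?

Run of A on w = a a a b a:
  step 0: q0  (start)
  step 1: q1  (read a: q0→q1)
  step 2: q2  (read a: q1→q2)
  step 3: q1  (read a: q2→q1)   ← first repeat (q1 seen earlier)
  step 4: q2  (read b: q1→q2)
  step 5: q1  (read a: q2→q1)

So i = 1, j = 3, giving x = w[0:1] = a, y = w[1:3] = aa, z = w[3:5] = ba.
Check: |xy| = 3 ≤ 4 and |y| = 2 ≥ 1. Reading y takes A from q1 back to q1, so every xyⁱz is accepted.

aa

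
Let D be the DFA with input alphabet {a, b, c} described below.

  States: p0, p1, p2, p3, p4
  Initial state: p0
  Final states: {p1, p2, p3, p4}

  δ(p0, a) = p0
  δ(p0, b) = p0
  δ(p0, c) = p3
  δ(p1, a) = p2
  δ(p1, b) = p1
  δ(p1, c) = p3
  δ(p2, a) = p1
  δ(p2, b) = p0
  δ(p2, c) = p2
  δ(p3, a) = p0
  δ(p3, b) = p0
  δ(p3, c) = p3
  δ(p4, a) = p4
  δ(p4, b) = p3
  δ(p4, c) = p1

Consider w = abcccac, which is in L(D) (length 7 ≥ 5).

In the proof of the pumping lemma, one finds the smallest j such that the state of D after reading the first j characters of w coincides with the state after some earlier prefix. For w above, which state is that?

Run of D on w = a b c c c a c:
  step 0: p0  (start)
  step 1: p0  (read a: p0→p0)   ← first repeat (p0 seen earlier)
  step 2: p0  (read b: p0→p0)
  step 3: p3  (read c: p0→p3)
  step 4: p3  (read c: p3→p3)
  step 5: p3  (read c: p3→p3)
  step 6: p0  (read a: p3→p0)
  step 7: p3  (read c: p0→p3)

The earliest repeat is at step j = 1: D is in p0, which it already visited at step i = 0.

p0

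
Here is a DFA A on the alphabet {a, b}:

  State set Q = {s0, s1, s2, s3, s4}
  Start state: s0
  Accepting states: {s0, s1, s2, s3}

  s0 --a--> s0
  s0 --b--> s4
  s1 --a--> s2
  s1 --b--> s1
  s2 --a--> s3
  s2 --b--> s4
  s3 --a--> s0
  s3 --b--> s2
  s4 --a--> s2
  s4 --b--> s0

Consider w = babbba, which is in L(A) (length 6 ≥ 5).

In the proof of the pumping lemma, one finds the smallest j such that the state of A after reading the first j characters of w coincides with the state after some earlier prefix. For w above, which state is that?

State sequence: s0 -b-> s4 -a-> s2 -b-> s4 -b-> s0 -b-> s4 -a-> s2
First repeat at step 3: s4 was already visited.

The earliest repeat is at step j = 3: A is in s4, which it already visited at step i = 1.
With |Q| = 5, pigeonhole forces a state repeat no later than step 5; the substring read between the first and second visits to that state can be pumped.

s4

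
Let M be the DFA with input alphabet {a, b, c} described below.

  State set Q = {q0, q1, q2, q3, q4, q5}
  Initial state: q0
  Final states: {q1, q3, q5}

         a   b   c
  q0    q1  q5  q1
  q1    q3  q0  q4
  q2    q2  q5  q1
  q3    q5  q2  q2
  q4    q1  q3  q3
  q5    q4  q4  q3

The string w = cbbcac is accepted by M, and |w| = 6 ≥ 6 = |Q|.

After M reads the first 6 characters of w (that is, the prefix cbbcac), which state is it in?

Run of M on the first 6 characters of w = c b b c a c:
  step 0: q0  (start)
  step 1: q1  (read c: q0→q1)
  step 2: q0  (read b: q1→q0)
  step 3: q5  (read b: q0→q5)
  step 4: q3  (read c: q5→q3)
  step 5: q5  (read a: q3→q5)
  step 6: q3  (read c: q5→q3)

After reading 6 characters, M is in state q3.
(This kind of state-tracing is the core of the pumping-lemma construction: with 6 states, pigeonhole forces a repeat within the first 6 steps.)

q3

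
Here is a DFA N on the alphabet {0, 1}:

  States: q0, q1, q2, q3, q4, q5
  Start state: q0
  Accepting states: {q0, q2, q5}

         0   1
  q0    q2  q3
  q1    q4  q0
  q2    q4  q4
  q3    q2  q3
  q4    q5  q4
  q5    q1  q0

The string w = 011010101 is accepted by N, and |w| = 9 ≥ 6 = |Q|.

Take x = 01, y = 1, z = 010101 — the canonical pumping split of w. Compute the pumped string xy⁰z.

xy⁰z = xz = 01·010101 = 01010101.
Reading y = 1 takes N from q4 back to q4, so after x the machine is still in q4, and z then leads to the accepting state q0. Hence 01010101 ∈ L(N).

01010101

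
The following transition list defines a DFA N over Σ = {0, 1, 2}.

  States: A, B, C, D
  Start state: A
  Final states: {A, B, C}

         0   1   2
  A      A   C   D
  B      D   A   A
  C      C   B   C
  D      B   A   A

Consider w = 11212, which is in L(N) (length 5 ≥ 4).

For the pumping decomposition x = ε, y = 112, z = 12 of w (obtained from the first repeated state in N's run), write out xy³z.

xy^3z = ε·112·112·112·12 = 11211211212.
Reading y = 112 takes N from A back to A, so after x·y·y·y the machine is still in A, and z then leads to the accepting state C. Hence 11211211212 ∈ L(N).

11211211212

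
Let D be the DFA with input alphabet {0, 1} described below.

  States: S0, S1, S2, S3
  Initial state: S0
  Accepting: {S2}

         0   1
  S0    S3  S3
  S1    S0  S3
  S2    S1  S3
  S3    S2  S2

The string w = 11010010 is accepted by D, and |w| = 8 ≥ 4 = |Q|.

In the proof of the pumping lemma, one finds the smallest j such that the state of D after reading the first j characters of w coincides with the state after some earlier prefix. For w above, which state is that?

S3

State sequence: S0 -1-> S3 -1-> S2 -0-> S1 -1-> S3 -0-> S2 -0-> S1 -1-> S3 -0-> S2
First repeat at step 4: S3 was already visited.

The earliest repeat is at step j = 4: D is in S3, which it already visited at step i = 1.
Pumping length from the standard proof: p = 4 (the number of states). The repeated state found above gives |xy| = j ≤ 4 and |y| = j − i ≥ 1.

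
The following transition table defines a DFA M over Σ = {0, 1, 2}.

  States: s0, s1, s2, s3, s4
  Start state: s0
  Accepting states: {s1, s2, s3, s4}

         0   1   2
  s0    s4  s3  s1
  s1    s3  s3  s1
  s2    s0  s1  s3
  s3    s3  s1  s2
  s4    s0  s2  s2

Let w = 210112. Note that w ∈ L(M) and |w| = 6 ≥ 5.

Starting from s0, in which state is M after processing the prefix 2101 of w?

Run of M on the first 4 characters of w = 2 1 0 1:
  step 0: s0  (start)
  step 1: s1  (read 2: s0→s1)
  step 2: s3  (read 1: s1→s3)
  step 3: s3  (read 0: s3→s3)
  step 4: s1  (read 1: s3→s1)

After reading 4 characters, M is in state s1.
(This kind of state-tracing is the core of the pumping-lemma construction: with 5 states, pigeonhole forces a repeat within the first 5 steps.)

s1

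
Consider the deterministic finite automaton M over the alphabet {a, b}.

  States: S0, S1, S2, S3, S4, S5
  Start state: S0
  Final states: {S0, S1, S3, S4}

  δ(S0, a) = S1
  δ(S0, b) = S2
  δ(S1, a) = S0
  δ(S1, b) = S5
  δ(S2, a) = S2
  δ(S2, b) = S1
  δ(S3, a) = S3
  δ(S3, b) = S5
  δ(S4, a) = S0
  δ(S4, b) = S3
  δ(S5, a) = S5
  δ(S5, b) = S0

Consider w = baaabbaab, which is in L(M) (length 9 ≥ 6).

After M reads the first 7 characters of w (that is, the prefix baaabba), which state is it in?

Run of M on the first 7 characters of w = b a a a b b a:
  step 0: S0  (start)
  step 1: S2  (read b: S0→S2)
  step 2: S2  (read a: S2→S2)
  step 3: S2  (read a: S2→S2)
  step 4: S2  (read a: S2→S2)
  step 5: S1  (read b: S2→S1)
  step 6: S5  (read b: S1→S5)
  step 7: S5  (read a: S5→S5)

After reading 7 characters, M is in state S5.

S5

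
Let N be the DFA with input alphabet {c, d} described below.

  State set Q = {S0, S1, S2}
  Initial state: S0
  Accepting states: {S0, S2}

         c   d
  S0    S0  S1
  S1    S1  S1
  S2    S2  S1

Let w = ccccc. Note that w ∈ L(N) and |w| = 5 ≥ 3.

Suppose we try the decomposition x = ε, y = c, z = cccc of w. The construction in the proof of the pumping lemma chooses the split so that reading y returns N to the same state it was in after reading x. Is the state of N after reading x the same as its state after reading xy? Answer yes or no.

Run of N on the first 1 characters of w = c:
  step 0: S0  (start)
  step 1: S0  (read c: S0→S0)

After x (step 0): S0. After xy (step 1): S0.
They match, so y = c drives N around a cycle from S0 back to itself; pumping y any number of times keeps N in S0 before reading z, and xyⁱz ∈ L(N) for every i ≥ 0.

yes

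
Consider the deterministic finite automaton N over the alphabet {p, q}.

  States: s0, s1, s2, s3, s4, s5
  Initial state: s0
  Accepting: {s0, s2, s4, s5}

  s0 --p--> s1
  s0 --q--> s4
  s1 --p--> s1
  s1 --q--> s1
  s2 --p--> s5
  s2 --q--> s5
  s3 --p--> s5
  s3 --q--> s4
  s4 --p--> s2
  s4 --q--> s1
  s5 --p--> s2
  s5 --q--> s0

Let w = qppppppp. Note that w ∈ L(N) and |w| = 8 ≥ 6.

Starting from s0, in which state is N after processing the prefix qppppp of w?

State sequence: s0 -q-> s4 -p-> s2 -p-> s5 -p-> s2 -p-> s5 -p-> s2

After reading 6 characters, N is in state s2.
(This kind of state-tracing is the core of the pumping-lemma construction: with 6 states, pigeonhole forces a repeat within the first 6 steps.)

s2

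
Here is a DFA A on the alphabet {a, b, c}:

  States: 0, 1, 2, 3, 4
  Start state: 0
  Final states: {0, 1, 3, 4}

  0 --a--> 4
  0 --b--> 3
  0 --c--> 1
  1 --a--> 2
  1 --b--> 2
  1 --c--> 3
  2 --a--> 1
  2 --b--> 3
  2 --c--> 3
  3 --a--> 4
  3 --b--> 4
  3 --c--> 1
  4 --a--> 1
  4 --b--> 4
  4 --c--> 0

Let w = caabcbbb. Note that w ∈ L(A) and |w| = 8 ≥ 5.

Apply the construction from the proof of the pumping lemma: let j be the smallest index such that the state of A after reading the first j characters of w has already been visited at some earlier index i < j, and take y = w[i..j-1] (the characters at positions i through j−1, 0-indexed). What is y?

aa

State sequence: 0 -c-> 1 -a-> 2 -a-> 1 -b-> 2 -c-> 3 -b-> 4 -b-> 4 -b-> 4
First repeat at step 3: 1 was already visited.

So i = 1, j = 3, giving x = w[0:1] = c, y = w[1:3] = aa, z = w[3:8] = bcbbb.
Check: |xy| = 3 ≤ 5 and |y| = 2 ≥ 1. Reading y takes A from 1 back to 1, so every xyⁱz is accepted.
With |Q| = 5, pigeonhole forces a state repeat no later than step 5; the substring read between the first and second visits to that state can be pumped.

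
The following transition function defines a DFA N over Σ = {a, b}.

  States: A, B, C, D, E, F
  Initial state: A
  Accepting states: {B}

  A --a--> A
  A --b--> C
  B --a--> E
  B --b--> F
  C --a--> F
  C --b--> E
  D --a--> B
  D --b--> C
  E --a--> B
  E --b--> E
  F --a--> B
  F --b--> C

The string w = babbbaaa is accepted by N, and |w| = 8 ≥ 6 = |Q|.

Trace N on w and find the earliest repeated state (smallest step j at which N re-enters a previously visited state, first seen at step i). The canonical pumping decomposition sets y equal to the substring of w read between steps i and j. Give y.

State sequence: A -b-> C -a-> F -b-> C -b-> E -b-> E -a-> B -a-> E -a-> B
First repeat at step 3: C was already visited.

So i = 1, j = 3, giving x = w[0:1] = b, y = w[1:3] = ab, z = w[3:8] = bbaaa.
Check: |xy| = 3 ≤ 6 and |y| = 2 ≥ 1. Reading y takes N from C back to C, so every xyⁱz is accepted.

ab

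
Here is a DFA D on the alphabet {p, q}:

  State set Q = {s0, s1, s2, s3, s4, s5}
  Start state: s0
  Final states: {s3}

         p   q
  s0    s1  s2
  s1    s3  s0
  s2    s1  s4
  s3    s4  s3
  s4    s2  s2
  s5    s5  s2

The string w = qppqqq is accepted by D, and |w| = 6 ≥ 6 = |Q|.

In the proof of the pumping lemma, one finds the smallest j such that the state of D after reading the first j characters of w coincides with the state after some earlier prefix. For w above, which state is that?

Run of D on w = q p p q q q:
  step 0: s0  (start)
  step 1: s2  (read q: s0→s2)
  step 2: s1  (read p: s2→s1)
  step 3: s3  (read p: s1→s3)
  step 4: s3  (read q: s3→s3)   ← first repeat (s3 seen earlier)
  step 5: s3  (read q: s3→s3)
  step 6: s3  (read q: s3→s3)

The earliest repeat is at step j = 4: D is in s3, which it already visited at step i = 3.
The DFA has 6 states, so the proof of the pumping lemma guarantees a repeated state among the first 6+1 visited; the segment between the two visits is the pumpable y.

s3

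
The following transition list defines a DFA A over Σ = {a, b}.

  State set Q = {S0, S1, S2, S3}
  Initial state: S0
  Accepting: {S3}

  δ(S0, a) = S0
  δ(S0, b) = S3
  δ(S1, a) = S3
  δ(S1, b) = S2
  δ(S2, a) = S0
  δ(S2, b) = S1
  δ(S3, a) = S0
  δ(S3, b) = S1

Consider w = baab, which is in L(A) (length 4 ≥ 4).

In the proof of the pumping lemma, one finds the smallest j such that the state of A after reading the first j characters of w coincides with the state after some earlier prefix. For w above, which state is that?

Run of A on w = b a a b:
  step 0: S0  (start)
  step 1: S3  (read b: S0→S3)
  step 2: S0  (read a: S3→S0)   ← first repeat (S0 seen earlier)
  step 3: S0  (read a: S0→S0)
  step 4: S3  (read b: S0→S3)

The earliest repeat is at step j = 2: A is in S0, which it already visited at step i = 0.
Since A has 4 states, any run of length ≥ 4 visits 4+1 states, so by pigeonhole some state repeats within the first 4 steps — that repeat gives the pumpable loop.

S0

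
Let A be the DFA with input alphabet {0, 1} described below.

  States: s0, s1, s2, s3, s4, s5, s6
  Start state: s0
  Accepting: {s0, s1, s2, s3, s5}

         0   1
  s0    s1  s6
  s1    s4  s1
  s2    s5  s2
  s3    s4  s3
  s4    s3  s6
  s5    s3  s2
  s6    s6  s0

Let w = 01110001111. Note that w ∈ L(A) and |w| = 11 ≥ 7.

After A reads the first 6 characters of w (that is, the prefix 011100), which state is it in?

s3

State sequence: s0 -0-> s1 -1-> s1 -1-> s1 -1-> s1 -0-> s4 -0-> s3

After reading 6 characters, A is in state s3.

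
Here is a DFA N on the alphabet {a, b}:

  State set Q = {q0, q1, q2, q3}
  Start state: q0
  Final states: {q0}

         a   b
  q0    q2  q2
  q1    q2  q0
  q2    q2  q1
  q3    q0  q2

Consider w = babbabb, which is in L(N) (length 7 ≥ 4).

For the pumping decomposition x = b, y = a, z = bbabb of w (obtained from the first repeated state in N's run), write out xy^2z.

xy^2z = b·a·a·bbabb = baabbabb.
Reading y = a takes N from q2 back to q2, so after x·y·y the machine is still in q2, and z then leads to the accepting state q0. Hence baabbabb ∈ L(N).

baabbabb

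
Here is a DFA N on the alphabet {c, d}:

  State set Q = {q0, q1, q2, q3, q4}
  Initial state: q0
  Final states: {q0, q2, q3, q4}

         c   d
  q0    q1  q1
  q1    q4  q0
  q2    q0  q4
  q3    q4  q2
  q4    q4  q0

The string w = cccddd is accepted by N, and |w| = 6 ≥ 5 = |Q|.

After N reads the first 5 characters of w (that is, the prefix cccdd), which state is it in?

State sequence: q0 -c-> q1 -c-> q4 -c-> q4 -d-> q0 -d-> q1

After reading 5 characters, N is in state q1.

q1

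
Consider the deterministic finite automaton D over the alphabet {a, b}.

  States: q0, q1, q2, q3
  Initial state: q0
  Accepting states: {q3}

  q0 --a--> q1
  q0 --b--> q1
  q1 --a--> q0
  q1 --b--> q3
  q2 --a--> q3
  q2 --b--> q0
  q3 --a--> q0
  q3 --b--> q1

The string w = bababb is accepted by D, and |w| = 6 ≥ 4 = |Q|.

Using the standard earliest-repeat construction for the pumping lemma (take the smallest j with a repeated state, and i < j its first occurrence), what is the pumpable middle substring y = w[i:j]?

ba

State sequence: q0 -b-> q1 -a-> q0 -b-> q1 -a-> q0 -b-> q1 -b-> q3
First repeat at step 2: q0 was already visited.

So i = 0, j = 2, giving x = w[0:0] = ε, y = w[0:2] = ba, z = w[2:6] = babb.
Check: |xy| = 2 ≤ 4 and |y| = 2 ≥ 1. Reading y takes D from q0 back to q0, so every xyⁱz is accepted.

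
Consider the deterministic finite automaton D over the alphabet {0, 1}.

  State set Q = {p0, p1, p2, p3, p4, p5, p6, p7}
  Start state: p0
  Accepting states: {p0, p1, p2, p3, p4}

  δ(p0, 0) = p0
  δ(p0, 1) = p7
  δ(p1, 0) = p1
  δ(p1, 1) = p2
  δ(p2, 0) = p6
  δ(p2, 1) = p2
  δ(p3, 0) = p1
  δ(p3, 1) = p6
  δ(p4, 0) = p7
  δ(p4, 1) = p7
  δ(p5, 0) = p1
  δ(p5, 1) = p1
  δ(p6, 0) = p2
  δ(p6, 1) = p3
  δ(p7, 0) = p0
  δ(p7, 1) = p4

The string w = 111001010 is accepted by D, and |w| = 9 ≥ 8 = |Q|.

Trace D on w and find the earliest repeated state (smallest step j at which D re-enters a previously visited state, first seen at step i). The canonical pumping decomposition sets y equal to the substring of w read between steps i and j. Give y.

State sequence: p0 -1-> p7 -1-> p4 -1-> p7 -0-> p0 -0-> p0 -1-> p7 -0-> p0 -1-> p7 -0-> p0
First repeat at step 3: p7 was already visited.

So i = 1, j = 3, giving x = w[0:1] = 1, y = w[1:3] = 11, z = w[3:9] = 001010.
Check: |xy| = 3 ≤ 8 and |y| = 2 ≥ 1. Reading y takes D from p7 back to p7, so every xyⁱz is accepted.
Since D has 8 states, any run of length ≥ 8 visits 8+1 states, so by pigeonhole some state repeats within the first 8 steps — that repeat gives the pumpable loop.

11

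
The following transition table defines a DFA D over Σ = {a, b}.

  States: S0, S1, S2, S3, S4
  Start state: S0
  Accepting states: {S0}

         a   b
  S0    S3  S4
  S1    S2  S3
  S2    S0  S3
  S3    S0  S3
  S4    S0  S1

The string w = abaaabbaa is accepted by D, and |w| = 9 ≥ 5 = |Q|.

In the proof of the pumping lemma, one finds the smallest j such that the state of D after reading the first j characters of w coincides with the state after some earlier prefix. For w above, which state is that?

S3

State sequence: S0 -a-> S3 -b-> S3 -a-> S0 -a-> S3 -a-> S0 -b-> S4 -b-> S1 -a-> S2 -a-> S0
First repeat at step 2: S3 was already visited.

The earliest repeat is at step j = 2: D is in S3, which it already visited at step i = 1.
Since D has 5 states, any run of length ≥ 5 visits 5+1 states, so by pigeonhole some state repeats within the first 5 steps — that repeat gives the pumpable loop.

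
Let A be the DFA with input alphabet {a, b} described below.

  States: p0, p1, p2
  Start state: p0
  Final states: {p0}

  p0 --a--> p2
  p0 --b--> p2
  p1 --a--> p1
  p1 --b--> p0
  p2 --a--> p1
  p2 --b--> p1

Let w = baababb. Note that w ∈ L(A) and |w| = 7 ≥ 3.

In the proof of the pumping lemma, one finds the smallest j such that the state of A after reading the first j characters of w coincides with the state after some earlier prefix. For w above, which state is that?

p1

State sequence: p0 -b-> p2 -a-> p1 -a-> p1 -b-> p0 -a-> p2 -b-> p1 -b-> p0
First repeat at step 3: p1 was already visited.

The earliest repeat is at step j = 3: A is in p1, which it already visited at step i = 2.
With |Q| = 3, pigeonhole forces a state repeat no later than step 3; the substring read between the first and second visits to that state can be pumped.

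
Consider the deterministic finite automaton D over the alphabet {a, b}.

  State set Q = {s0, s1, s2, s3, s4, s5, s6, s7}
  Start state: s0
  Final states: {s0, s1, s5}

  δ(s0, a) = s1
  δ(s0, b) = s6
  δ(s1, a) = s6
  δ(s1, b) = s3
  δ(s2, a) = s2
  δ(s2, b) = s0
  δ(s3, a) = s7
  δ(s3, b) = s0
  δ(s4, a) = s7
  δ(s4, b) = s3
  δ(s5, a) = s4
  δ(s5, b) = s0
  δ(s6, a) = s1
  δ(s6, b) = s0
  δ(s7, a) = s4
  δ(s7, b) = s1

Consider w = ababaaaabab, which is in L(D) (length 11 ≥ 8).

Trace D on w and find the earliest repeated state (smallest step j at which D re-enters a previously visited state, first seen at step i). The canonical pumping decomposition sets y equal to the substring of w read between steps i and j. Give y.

bab

Run of D on w = a b a b a a a a b a b:
  step 0: s0  (start)
  step 1: s1  (read a: s0→s1)
  step 2: s3  (read b: s1→s3)
  step 3: s7  (read a: s3→s7)
  step 4: s1  (read b: s7→s1)   ← first repeat (s1 seen earlier)
  step 5: s6  (read a: s1→s6)
  step 6: s1  (read a: s6→s1)
  step 7: s6  (read a: s1→s6)
  step 8: s1  (read a: s6→s1)
  step 9: s3  (read b: s1→s3)
  step 10: s7  (read a: s3→s7)
  step 11: s1  (read b: s7→s1)

So i = 1, j = 4, giving x = w[0:1] = a, y = w[1:4] = bab, z = w[4:11] = aaaabab.
Check: |xy| = 4 ≤ 8 and |y| = 3 ≥ 1. Reading y takes D from s1 back to s1, so every xyⁱz is accepted.
Since D has 8 states, any run of length ≥ 8 visits 8+1 states, so by pigeonhole some state repeats within the first 8 steps — that repeat gives the pumpable loop.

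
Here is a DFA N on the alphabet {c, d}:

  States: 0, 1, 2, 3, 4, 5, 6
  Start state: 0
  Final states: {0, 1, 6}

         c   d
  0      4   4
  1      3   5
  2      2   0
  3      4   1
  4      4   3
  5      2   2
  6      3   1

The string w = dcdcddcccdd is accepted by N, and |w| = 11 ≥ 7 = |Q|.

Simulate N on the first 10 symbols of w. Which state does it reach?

3

State sequence: 0 -d-> 4 -c-> 4 -d-> 3 -c-> 4 -d-> 3 -d-> 1 -c-> 3 -c-> 4 -c-> 4 -d-> 3

After reading 10 characters, N is in state 3.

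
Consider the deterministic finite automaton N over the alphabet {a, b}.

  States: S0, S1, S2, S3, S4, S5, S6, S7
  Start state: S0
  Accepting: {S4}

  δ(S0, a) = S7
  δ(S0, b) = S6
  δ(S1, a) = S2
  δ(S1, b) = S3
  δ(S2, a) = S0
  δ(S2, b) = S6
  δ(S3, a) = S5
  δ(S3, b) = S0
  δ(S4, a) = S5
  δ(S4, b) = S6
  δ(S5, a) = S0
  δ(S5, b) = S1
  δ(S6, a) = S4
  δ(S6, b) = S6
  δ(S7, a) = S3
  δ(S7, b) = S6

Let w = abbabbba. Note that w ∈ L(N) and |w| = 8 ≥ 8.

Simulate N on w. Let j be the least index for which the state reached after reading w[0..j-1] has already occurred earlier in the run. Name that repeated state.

S6

Run of N on w = a b b a b b b a:
  step 0: S0  (start)
  step 1: S7  (read a: S0→S7)
  step 2: S6  (read b: S7→S6)
  step 3: S6  (read b: S6→S6)   ← first repeat (S6 seen earlier)
  step 4: S4  (read a: S6→S4)
  step 5: S6  (read b: S4→S6)
  step 6: S6  (read b: S6→S6)
  step 7: S6  (read b: S6→S6)
  step 8: S4  (read a: S6→S4)

The earliest repeat is at step j = 3: N is in S6, which it already visited at step i = 2.
With |Q| = 8, pigeonhole forces a state repeat no later than step 8; the substring read between the first and second visits to that state can be pumped.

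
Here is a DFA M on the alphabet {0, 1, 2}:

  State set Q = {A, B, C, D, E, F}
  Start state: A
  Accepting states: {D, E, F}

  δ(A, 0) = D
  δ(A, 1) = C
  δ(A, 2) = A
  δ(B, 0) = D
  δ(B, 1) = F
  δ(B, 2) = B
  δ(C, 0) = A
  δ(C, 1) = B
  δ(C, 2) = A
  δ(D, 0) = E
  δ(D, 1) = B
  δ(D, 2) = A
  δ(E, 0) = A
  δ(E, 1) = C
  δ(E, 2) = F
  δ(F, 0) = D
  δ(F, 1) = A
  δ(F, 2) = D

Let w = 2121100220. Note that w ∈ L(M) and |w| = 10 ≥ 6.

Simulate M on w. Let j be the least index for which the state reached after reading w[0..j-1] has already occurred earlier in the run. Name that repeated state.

A

State sequence: A -2-> A -1-> C -2-> A -1-> C -1-> B -0-> D -0-> E -2-> F -2-> D -0-> E
First repeat at step 1: A was already visited.

The earliest repeat is at step j = 1: M is in A, which it already visited at step i = 0.
Since M has 6 states, any run of length ≥ 6 visits 6+1 states, so by pigeonhole some state repeats within the first 6 steps — that repeat gives the pumpable loop.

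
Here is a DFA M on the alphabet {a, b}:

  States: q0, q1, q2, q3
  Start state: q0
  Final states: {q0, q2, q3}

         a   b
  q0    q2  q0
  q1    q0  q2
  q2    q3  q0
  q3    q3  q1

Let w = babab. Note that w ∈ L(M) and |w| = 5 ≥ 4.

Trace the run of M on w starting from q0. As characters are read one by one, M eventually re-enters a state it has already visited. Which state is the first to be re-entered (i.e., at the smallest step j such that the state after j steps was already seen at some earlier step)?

q0

Run of M on w = b a b a b:
  step 0: q0  (start)
  step 1: q0  (read b: q0→q0)   ← first repeat (q0 seen earlier)
  step 2: q2  (read a: q0→q2)
  step 3: q0  (read b: q2→q0)
  step 4: q2  (read a: q0→q2)
  step 5: q0  (read b: q2→q0)

The earliest repeat is at step j = 1: M is in q0, which it already visited at step i = 0.
The DFA has 4 states, so the proof of the pumping lemma guarantees a repeated state among the first 4+1 visited; the segment between the two visits is the pumpable y.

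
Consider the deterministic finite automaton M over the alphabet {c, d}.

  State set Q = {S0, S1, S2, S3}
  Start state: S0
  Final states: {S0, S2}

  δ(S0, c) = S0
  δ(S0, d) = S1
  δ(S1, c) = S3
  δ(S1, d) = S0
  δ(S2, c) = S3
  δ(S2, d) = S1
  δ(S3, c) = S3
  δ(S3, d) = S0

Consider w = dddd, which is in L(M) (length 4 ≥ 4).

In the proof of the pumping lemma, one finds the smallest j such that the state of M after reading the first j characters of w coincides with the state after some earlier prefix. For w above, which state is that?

S0

State sequence: S0 -d-> S1 -d-> S0 -d-> S1 -d-> S0
First repeat at step 2: S0 was already visited.

The earliest repeat is at step j = 2: M is in S0, which it already visited at step i = 0.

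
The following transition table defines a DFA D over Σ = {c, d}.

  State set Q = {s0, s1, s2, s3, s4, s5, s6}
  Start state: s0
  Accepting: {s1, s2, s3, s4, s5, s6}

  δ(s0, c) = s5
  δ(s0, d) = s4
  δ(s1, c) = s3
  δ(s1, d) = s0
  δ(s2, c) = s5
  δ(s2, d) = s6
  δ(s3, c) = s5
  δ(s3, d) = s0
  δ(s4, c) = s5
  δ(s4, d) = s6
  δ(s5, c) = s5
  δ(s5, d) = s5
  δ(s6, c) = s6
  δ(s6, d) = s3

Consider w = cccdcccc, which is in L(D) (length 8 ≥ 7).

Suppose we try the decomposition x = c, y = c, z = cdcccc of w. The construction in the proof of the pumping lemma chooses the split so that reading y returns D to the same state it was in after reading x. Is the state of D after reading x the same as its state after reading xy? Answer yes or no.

yes

Run of D on the first 2 characters of w = c c:
  step 0: s0  (start)
  step 1: s5  (read c: s0→s5)
  step 2: s5  (read c: s5→s5)

After x (step 1): s5. After xy (step 2): s5.
They match, so y = c drives D around a cycle from s5 back to itself; pumping y any number of times keeps D in s5 before reading z, and xyⁱz ∈ L(D) for every i ≥ 0.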